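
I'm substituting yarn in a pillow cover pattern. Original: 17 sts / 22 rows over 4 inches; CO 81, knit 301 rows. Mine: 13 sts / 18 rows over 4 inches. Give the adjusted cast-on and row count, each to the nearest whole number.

Stitches: 81 × 13/17 = 61.94 → 62.
Rows: 301 × 18/22 = 246.27 → 246.

Cast on 62 stitches; work 246 rows.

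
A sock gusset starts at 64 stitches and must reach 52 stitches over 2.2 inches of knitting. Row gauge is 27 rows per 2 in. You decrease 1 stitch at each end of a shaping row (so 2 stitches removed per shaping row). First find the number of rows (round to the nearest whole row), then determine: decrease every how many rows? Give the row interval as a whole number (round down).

Rows = 2.2 × 13.5 = 29.7 → 30 rows.
Stitches to remove: 12 → 6 shaping rows (at 2 st each).
30 / 6 = 5.00 → every 5 rows.

Decrease every 5th row.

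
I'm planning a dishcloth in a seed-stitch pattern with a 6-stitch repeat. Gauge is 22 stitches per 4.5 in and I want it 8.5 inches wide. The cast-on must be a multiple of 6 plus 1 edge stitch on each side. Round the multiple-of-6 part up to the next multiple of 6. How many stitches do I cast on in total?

Cast on 44 stitches.

22 / 4.5 = 4.889 sts per inch.
8.5 × 4.889 = 41.56 sts.
Less 2 edge sts → 39.56 for the repeat.
Next multiple of 6: 42.
Add back 2 edge sts → 44.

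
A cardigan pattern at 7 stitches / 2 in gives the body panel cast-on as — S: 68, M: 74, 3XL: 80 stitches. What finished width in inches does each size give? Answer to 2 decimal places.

7/2 = 3.5 sts per in.
S: 68 / 3.5 = 19.429 → 19.43 in.
M: 74 / 3.5 = 21.143 → 21.14 in.
3XL: 80 / 3.5 = 22.857 → 22.86 in.

S 19.43 inches; M 21.14 inches; 3XL 22.86 inches.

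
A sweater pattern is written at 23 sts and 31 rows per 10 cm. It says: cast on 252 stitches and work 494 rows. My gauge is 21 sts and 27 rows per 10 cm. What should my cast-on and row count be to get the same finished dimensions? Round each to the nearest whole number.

Cast on 230 stitches; work 430 rows.

Stitches: 252 × 21/23 = 230.09 → 230.
Rows: 494 × 27/31 = 430.26 → 430.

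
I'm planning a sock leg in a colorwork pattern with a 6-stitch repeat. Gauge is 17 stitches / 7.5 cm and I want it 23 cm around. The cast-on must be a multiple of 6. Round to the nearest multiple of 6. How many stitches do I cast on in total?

CO 54 sts.

17 / 7.5 = 2.267 sts per cm.
23 × 2.267 = 52.13 sts.
Nearest multiple of 6: 54.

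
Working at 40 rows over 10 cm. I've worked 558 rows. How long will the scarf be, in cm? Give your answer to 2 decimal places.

139.50 cm.

40 rows / 10 cm = 4 rows per cm.
558 / 4 = 139.500 cm.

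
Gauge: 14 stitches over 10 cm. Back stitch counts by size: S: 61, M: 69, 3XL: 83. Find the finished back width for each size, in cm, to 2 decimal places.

S 43.57 cm; M 49.29 cm; 3XL 59.29 cm.

14/10 = 1.4 sts per cm.
S: 61 / 1.4 = 43.571 → 43.57 cm.
M: 69 / 1.4 = 49.286 → 49.29 cm.
3XL: 83 / 1.4 = 59.286 → 59.29 cm.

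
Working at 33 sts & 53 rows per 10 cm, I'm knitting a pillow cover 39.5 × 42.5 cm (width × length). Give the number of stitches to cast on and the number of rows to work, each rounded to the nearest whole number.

Cast on 130 stitches and work 225 rows.

Stitch gauge = 33/10 = 3.3 sts/cm; 39.5 × 3.3 = 130.35 → 130 sts.
Row gauge = 53/10 = 5.3 rows/cm; 42.5 × 5.3 = 225.25 → 225 rows.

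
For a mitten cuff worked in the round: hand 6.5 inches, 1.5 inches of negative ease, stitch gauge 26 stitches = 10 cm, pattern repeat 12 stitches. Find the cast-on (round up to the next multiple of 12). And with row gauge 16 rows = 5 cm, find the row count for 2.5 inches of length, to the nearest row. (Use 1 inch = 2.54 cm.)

Finished = 6.5 − 1.5 = 5 inches.
5 inches × 2.54 = 12.70 cm.
26/10 = 2.6 sts per cm; 12.70 × 2.6 = 33.02 sts.
Next multiple of 12 → 36.
2.5 inches = 6.35 cm; × 3.2 = 20.32 → 20 rows.

Cast on 36 stitches; work 20 rows.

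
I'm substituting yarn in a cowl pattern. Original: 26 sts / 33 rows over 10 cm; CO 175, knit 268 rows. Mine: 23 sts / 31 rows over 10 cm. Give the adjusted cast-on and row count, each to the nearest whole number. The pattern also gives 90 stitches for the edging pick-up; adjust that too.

Stitches: 175 × 23/26 = 154.81 → 155.
Rows: 268 × 31/33 = 251.76 → 252.
edging pick-up: 90 × 23/26 = 79.62 → 80.

Cast on 155 stitches; work 252 rows; edging pick-up 80 stitches.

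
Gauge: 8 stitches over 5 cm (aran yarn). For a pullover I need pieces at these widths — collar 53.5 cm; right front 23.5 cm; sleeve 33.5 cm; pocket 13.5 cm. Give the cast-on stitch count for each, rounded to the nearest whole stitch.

collar 86; right front 38; sleeve 54; pocket 22.

Rate = 8/5 = 1.6 sts per cm.
collar: 53.5 × 1.6 = 85.60 → 86.
right front: 23.5 × 1.6 = 37.60 → 38.
sleeve: 33.5 × 1.6 = 53.60 → 54.
pocket: 13.5 × 1.6 = 21.60 → 22.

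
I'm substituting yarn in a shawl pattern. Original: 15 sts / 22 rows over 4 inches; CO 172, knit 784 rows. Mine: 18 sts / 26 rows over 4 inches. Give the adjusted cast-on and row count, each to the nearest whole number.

Cast on 206 stitches; work 927 rows.

Stitches: 172 × 18/15 = 206.40 → 206.
Rows: 784 × 26/22 = 926.55 → 927.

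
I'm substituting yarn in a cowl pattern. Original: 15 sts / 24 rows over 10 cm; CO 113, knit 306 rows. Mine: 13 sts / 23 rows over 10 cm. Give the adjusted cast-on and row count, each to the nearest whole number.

Stitches: 113 × 13/15 = 97.93 → 98.
Rows: 306 × 23/24 = 293.25 → 293.

Cast on 98 stitches; work 293 rows.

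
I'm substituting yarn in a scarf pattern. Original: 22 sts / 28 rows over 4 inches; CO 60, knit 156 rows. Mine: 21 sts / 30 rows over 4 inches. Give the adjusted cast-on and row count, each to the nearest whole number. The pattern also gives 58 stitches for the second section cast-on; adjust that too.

Stitches: 60 × 21/22 = 57.27 → 57.
Rows: 156 × 30/28 = 167.14 → 167.
second section cast-on: 58 × 21/22 = 55.36 → 55.

Cast on 57 stitches; work 167 rows; second section cast-on 55 stitches.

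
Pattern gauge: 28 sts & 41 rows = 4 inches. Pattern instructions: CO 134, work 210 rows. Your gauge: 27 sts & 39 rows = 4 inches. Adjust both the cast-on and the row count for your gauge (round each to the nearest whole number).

Cast on 129 stitches; work 200 rows.

Stitches: 134 × 27/28 = 129.21 → 129.
Rows: 210 × 39/41 = 199.76 → 200.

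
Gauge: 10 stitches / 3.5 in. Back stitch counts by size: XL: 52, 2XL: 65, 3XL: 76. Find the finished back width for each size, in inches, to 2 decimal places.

10/3.5 = 2.857 sts per in.
XL: 52 / 2.857 = 18.200 → 18.20 in.
2XL: 65 / 2.857 = 22.750 → 22.75 in.
3XL: 76 / 2.857 = 26.600 → 26.60 in.

XL 18.20 inches; 2XL 22.75 inches; 3XL 26.60 inches.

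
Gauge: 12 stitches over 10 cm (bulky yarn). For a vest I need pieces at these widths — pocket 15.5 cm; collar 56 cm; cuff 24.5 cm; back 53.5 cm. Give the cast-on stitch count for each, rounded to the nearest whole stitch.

pocket 19; collar 67; cuff 29; back 64.

Rate = 12/10 = 1.2 sts per cm.
pocket: 15.5 × 1.2 = 18.60 → 19.
collar: 56 × 1.2 = 67.20 → 67.
cuff: 24.5 × 1.2 = 29.40 → 29.
back: 53.5 × 1.2 = 64.20 → 64.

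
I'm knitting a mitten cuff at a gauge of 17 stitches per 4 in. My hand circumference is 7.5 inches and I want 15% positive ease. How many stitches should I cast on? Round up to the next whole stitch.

37 stitches.

Finished = 7.5 × 1.15 = 8.62 in.
17 / 4 = 4.25 sts per inch.
8.62 × 4.25 = 36.66 sts.
→ 37 sts.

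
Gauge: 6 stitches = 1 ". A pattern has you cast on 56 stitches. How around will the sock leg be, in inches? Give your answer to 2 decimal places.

9.33 inches.

6 stitches / 1 inch = 6 stitches per inch.
56 / 6 = 9.333 inches.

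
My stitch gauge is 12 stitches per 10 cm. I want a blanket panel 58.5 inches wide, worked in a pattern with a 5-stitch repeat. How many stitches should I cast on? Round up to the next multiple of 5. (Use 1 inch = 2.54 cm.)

58.5 in = 58.5 × 2.54 = 148.59 cm.
12 / 10 = 1.2 sts/cm.
148.59 × 1.2 = 178.31 sts.
→ 180.

180 stitches.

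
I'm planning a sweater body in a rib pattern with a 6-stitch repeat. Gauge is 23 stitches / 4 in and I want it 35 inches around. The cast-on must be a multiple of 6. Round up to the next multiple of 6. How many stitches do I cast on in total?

23 / 4 = 5.75 sts per inch.
35 × 5.75 = 201.25 sts.
Next multiple of 6: 204.

Cast on 204 stitches.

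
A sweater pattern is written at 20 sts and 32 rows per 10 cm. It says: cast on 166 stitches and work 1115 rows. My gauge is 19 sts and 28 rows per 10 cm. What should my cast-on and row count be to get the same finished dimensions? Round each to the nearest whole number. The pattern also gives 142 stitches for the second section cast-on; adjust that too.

Stitches: 166 × 19/20 = 157.70 → 158.
Rows: 1115 × 28/32 = 975.62 → 976.
second section cast-on: 142 × 19/20 = 134.90 → 135.

Cast on 158 stitches; work 976 rows; second section cast-on 135 stitches.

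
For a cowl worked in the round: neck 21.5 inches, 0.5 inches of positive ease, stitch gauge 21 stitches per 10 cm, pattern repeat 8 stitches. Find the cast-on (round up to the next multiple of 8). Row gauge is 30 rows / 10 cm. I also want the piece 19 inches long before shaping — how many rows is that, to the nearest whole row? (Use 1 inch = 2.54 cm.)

Finished = 21.5 + 0.5 = 22 inches.
22 inches × 2.54 = 55.88 cm.
21/10 = 2.1 sts per cm; 55.88 × 2.1 = 117.35 sts.
Next multiple of 8 → 120.
19 inches = 48.26 cm; × 3 = 144.78 → 145 rows.

Cast on 120 stitches; work 145 rows.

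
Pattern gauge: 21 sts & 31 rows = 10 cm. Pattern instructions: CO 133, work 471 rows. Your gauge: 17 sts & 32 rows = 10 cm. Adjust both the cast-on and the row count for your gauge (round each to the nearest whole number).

Cast on 108 stitches; work 486 rows.

Stitches: 133 × 17/21 = 107.67 → 108.
Rows: 471 × 32/31 = 486.19 → 486.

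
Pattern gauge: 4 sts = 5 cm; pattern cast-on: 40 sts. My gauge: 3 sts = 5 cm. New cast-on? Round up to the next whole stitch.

Scale factor = 3 / 4 = 0.750.
40 × 3 / 4 = 30.00 sts.

Cast on 30 stitches.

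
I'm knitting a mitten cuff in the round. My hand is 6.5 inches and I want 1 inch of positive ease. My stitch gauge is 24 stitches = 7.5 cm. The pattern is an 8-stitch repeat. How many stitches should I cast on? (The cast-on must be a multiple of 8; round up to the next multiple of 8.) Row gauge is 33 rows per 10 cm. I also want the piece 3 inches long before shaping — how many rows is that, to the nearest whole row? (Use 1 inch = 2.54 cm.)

Finished = 6.5 + 1 = 7.5 inches.
7.5 inches × 2.54 = 19.05 cm.
24/7.5 = 3.2 sts per cm; 19.05 × 3.2 = 60.96 sts.
Next multiple of 8 → 64.
3 inches = 7.62 cm; × 3.3 = 25.15 → 25 rows.

Cast on 64 stitches; work 25 rows.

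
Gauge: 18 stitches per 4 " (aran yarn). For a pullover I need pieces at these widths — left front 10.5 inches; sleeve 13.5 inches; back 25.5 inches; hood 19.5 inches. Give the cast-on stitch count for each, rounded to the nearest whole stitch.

Rate = 18/4 = 4.5 sts per in.
left front: 10.5 × 4.5 = 47.25 → 47.
sleeve: 13.5 × 4.5 = 60.75 → 61.
back: 25.5 × 4.5 = 114.75 → 115.
hood: 19.5 × 4.5 = 87.75 → 88.

left front 47; sleeve 61; back 115; hood 88.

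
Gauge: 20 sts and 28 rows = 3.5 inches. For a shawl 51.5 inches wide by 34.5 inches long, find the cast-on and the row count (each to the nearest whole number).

Stitch gauge = 20/3.5 = 5.714 sts/in; 51.5 × 5.714 = 294.29 → 294 sts.
Row gauge = 28/3.5 = 8 rows/in; 34.5 × 8 = 276.00 → 276 rows.

Cast on 294 stitches and work 276 rows.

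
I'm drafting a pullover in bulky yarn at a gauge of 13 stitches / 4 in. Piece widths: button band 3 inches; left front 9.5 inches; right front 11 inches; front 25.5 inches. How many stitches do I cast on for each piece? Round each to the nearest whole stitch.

Rate = 13/4 = 3.25 sts per in.
button band: 3 × 3.25 = 9.75 → 10.
left front: 9.5 × 3.25 = 30.88 → 31.
right front: 11 × 3.25 = 35.75 → 36.
front: 25.5 × 3.25 = 82.88 → 83.

button band 10; left front 31; right front 36; front 83.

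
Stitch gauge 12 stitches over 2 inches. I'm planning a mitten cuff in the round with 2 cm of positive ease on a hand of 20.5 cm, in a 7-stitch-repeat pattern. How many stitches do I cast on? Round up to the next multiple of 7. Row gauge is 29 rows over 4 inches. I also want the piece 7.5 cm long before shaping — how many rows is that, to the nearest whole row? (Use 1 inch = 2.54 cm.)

Cast on 56 stitches; work 21 rows.

Finished = 20.5 + 2 = 22.5 cm.
22.5 cm × 1/2.54 = 8.86 inches.
12/2 = 6 sts per in; 8.86 × 6 = 53.15 sts.
Next multiple of 7 → 56.
7.5 cm = 2.95 inches; × 7.25 = 21.41 → 21 rows.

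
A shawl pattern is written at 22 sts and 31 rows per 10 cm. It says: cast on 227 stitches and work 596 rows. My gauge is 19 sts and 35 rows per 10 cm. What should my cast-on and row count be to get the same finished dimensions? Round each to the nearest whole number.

Cast on 196 stitches; work 673 rows.

Stitches: 227 × 19/22 = 196.05 → 196.
Rows: 596 × 35/31 = 672.90 → 673.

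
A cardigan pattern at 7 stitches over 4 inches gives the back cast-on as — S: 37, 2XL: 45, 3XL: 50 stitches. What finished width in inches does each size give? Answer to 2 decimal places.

S 21.14 inches; 2XL 25.71 inches; 3XL 28.57 inches.

7/4 = 1.75 sts per in.
S: 37 / 1.75 = 21.143 → 21.14 in.
2XL: 45 / 1.75 = 25.714 → 25.71 in.
3XL: 50 / 1.75 = 28.571 → 28.57 in.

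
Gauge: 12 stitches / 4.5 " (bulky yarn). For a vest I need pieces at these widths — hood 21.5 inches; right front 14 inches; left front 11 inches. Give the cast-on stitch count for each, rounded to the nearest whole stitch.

Rate = 12/4.5 = 2.667 sts per in.
hood: 21.5 × 2.667 = 57.33 → 57.
right front: 14 × 2.667 = 37.33 → 37.
left front: 11 × 2.667 = 29.33 → 29.

hood 57; right front 37; left front 29.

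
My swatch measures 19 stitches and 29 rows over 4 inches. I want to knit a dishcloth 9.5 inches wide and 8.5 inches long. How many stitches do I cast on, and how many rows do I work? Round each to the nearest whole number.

Stitch gauge = 19/4 = 4.75 sts/in; 9.5 × 4.75 = 45.12 → 45 sts.
Row gauge = 29/4 = 7.25 rows/in; 8.5 × 7.25 = 61.62 → 62 rows.

Cast on 45 stitches and work 62 rows.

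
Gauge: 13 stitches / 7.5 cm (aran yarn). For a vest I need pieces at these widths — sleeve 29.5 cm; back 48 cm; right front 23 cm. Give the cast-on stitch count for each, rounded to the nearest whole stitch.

Rate = 13/7.5 = 1.733 sts per cm.
sleeve: 29.5 × 1.733 = 51.13 → 51.
back: 48 × 1.733 = 83.20 → 83.
right front: 23 × 1.733 = 39.87 → 40.

sleeve 51; back 83; right front 40.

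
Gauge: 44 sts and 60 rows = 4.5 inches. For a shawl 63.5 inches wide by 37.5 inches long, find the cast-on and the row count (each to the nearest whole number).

Cast on 621 stitches and work 500 rows.

Stitch gauge = 44/4.5 = 9.778 sts/in; 63.5 × 9.778 = 620.89 → 621 sts.
Row gauge = 60/4.5 = 13.333 rows/in; 37.5 × 13.333 = 500.00 → 500 rows.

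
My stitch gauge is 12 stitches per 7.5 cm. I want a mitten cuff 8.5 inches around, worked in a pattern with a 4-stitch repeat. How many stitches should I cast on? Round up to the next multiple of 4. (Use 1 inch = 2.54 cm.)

Cast on 36 stitches.

8.5 in = 8.5 × 2.54 = 21.59 cm.
12 / 7.5 = 1.6 sts/cm.
21.59 × 1.6 = 34.54 sts.
→ 36.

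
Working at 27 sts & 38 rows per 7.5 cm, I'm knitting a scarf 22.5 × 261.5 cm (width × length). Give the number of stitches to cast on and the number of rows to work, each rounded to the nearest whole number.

Stitch gauge = 27/7.5 = 3.6 sts/cm; 22.5 × 3.6 = 81.00 → 81 sts.
Row gauge = 38/7.5 = 5.067 rows/cm; 261.5 × 5.067 = 1324.93 → 1325 rows.

Cast on 81 stitches and work 1325 rows.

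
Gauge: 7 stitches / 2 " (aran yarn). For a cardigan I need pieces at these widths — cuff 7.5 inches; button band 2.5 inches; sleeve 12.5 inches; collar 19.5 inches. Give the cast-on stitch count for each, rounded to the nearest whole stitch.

Rate = 7/2 = 3.5 sts per in.
cuff: 7.5 × 3.5 = 26.25 → 26.
button band: 2.5 × 3.5 = 8.75 → 9.
sleeve: 12.5 × 3.5 = 43.75 → 44.
collar: 19.5 × 3.5 = 68.25 → 68.

cuff 26; button band 9; sleeve 44; collar 68.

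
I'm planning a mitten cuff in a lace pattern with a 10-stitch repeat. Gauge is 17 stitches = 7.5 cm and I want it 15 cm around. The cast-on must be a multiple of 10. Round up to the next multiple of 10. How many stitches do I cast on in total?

40 stitches.

17 / 7.5 = 2.267 sts per cm.
15 × 2.267 = 34.00 sts.
Next multiple of 10: 40.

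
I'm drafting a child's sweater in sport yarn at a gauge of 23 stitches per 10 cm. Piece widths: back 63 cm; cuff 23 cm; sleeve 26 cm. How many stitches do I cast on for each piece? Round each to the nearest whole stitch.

back 145; cuff 53; sleeve 60.

Rate = 23/10 = 2.3 sts per cm.
back: 63 × 2.3 = 144.90 → 145.
cuff: 23 × 2.3 = 52.90 → 53.
sleeve: 26 × 2.3 = 59.80 → 60.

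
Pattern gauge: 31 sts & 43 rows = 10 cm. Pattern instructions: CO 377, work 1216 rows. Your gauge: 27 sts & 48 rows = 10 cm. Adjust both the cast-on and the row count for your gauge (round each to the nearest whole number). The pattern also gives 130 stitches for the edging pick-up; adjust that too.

Stitches: 377 × 27/31 = 328.35 → 328.
Rows: 1216 × 48/43 = 1357.40 → 1357.
edging pick-up: 130 × 27/31 = 113.23 → 113.

Cast on 328 stitches; work 1357 rows; edging pick-up 113 stitches.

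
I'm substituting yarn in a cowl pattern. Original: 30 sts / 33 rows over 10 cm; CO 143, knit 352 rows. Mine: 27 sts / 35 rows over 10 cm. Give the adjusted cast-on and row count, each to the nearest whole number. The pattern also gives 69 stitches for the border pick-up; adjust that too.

Cast on 129 stitches; work 373 rows; border pick-up 62 stitches.

Stitches: 143 × 27/30 = 128.70 → 129.
Rows: 352 × 35/33 = 373.33 → 373.
border pick-up: 69 × 27/30 = 62.10 → 62.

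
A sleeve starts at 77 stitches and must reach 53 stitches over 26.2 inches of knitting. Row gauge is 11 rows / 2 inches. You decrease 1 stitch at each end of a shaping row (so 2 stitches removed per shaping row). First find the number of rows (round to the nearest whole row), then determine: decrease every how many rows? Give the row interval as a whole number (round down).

Decrease every 12th row.

Rows = 26.2 × 5.5 = 144.1 → 144 rows.
Stitches to remove: 24 → 12 shaping rows (at 2 st each).
144 / 12 = 12.00 → every 12 rows.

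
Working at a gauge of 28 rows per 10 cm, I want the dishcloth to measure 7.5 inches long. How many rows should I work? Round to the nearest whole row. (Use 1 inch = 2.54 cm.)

7.5 in = 19.05 cm.
28 rows / 10 cm = 2.8 rows per cm.
19.05 × 2.8 = 53.34 rows.
Round to nearest → 53.

Knit 53 rows.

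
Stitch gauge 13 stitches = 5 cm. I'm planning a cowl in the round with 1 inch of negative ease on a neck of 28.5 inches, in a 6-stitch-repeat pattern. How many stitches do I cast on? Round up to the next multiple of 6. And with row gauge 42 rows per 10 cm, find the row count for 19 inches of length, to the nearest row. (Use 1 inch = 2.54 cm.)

Cast on 186 stitches; work 203 rows.

Finished = 28.5 − 1 = 27.5 inches.
27.5 inches × 2.54 = 69.85 cm.
13/5 = 2.6 sts per cm; 69.85 × 2.6 = 181.61 sts.
Next multiple of 6 → 186.
19 inches = 48.26 cm; × 4.2 = 202.69 → 203 rows.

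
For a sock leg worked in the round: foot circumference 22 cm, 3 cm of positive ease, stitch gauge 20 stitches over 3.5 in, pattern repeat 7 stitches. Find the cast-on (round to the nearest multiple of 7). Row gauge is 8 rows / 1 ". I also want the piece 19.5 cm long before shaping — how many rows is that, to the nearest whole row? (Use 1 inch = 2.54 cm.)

Finished = 22 + 3 = 25 cm.
25 cm × 1/2.54 = 9.84 inches.
20/3.5 = 5.714 sts per in; 9.84 × 5.714 = 56.24 sts.
Nearest multiple of 7 → 56.
19.5 cm = 7.68 inches; × 8 = 61.42 → 61 rows.

Cast on 56 stitches; work 61 rows.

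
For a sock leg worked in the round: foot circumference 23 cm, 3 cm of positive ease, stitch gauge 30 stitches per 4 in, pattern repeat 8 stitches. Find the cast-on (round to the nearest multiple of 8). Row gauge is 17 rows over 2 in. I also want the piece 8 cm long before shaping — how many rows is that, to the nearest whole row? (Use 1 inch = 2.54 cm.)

Finished = 23 + 3 = 26 cm.
26 cm × 1/2.54 = 10.24 inches.
30/4 = 7.5 sts per in; 10.24 × 7.5 = 76.77 sts.
Nearest multiple of 8 → 80.
8 cm = 3.15 inches; × 8.5 = 26.77 → 27 rows.

Cast on 80 stitches; work 27 rows.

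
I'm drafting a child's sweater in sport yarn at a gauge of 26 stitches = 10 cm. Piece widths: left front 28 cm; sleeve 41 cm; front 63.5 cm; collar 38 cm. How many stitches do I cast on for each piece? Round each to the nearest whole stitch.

Rate = 26/10 = 2.6 sts per cm.
left front: 28 × 2.6 = 72.80 → 73.
sleeve: 41 × 2.6 = 106.60 → 107.
front: 63.5 × 2.6 = 165.10 → 165.
collar: 38 × 2.6 = 98.80 → 99.

left front 73; sleeve 107; front 165; collar 99.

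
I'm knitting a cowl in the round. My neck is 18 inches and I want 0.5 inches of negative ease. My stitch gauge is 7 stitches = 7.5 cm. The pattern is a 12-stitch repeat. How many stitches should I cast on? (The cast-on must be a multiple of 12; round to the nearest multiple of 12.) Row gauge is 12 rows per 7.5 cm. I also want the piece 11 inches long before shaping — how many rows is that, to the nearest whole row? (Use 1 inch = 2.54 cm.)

Cast on 36 stitches; work 45 rows.

Finished = 18 − 0.5 = 17.5 inches.
17.5 inches × 2.54 = 44.45 cm.
7/7.5 = 0.933 sts per cm; 44.45 × 0.933 = 41.49 sts.
Nearest multiple of 12 → 36.
11 inches = 27.94 cm; × 1.6 = 44.70 → 45 rows.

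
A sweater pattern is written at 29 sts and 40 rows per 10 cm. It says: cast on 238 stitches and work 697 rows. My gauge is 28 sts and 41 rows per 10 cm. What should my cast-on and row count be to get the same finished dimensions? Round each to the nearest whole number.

Cast on 230 stitches; work 714 rows.

Stitches: 238 × 28/29 = 229.79 → 230.
Rows: 697 × 41/40 = 714.42 → 714.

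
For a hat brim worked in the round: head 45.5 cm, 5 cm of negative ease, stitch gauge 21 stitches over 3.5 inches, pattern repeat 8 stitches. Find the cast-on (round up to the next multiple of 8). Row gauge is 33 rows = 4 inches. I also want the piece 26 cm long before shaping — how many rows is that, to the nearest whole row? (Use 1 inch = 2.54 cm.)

Finished = 45.5 − 5 = 40.5 cm.
40.5 cm × 1/2.54 = 15.94 inches.
21/3.5 = 6 sts per in; 15.94 × 6 = 95.67 sts.
Next multiple of 8 → 96.
26 cm = 10.24 inches; × 8.25 = 84.45 → 84 rows.

Cast on 96 stitches; work 84 rows.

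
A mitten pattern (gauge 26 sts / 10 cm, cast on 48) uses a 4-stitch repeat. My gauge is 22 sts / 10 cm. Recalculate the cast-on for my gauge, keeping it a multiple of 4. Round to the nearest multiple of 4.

48 × 22 / 26 = 40.62.
Nearest multiple of 4: 40.

CO 40 sts.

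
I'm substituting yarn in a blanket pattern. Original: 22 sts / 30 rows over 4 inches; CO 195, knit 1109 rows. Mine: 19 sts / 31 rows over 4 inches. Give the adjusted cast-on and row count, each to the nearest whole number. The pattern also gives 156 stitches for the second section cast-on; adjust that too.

Stitches: 195 × 19/22 = 168.41 → 168.
Rows: 1109 × 31/30 = 1145.97 → 1146.
second section cast-on: 156 × 19/22 = 134.73 → 135.

Cast on 168 stitches; work 1146 rows; second section cast-on 135 stitches.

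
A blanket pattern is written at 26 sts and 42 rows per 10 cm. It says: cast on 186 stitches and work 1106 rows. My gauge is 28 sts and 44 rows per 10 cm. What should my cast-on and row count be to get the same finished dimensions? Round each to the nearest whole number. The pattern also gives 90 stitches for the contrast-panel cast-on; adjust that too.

Stitches: 186 × 28/26 = 200.31 → 200.
Rows: 1106 × 44/42 = 1158.67 → 1159.
contrast-panel cast-on: 90 × 28/26 = 96.92 → 97.

Cast on 200 stitches; work 1159 rows; contrast-panel cast-on 97 stitches.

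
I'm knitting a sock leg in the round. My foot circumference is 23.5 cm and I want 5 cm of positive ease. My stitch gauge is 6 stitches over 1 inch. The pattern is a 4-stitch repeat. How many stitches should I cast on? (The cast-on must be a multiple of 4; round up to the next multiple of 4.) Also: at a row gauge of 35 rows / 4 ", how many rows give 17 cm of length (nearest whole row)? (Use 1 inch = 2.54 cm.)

Cast on 68 stitches; work 59 rows.

Finished = 23.5 + 5 = 28.5 cm.
28.5 cm × 1/2.54 = 11.22 inches.
6/1 = 6 sts per in; 11.22 × 6 = 67.32 sts.
Next multiple of 4 → 68.
17 cm = 6.69 inches; × 8.75 = 58.56 → 59 rows.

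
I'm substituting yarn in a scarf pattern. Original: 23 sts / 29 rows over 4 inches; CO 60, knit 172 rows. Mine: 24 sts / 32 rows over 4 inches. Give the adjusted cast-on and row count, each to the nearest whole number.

Stitches: 60 × 24/23 = 62.61 → 63.
Rows: 172 × 32/29 = 189.79 → 190.

Cast on 63 stitches; work 190 rows.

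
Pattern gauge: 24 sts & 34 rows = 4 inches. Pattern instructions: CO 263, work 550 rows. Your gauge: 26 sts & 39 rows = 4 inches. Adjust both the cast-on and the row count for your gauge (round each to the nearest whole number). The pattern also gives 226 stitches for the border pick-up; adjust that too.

Cast on 285 stitches; work 631 rows; border pick-up 245 stitches.

Stitches: 263 × 26/24 = 284.92 → 285.
Rows: 550 × 39/34 = 630.88 → 631.
border pick-up: 226 × 26/24 = 244.83 → 245.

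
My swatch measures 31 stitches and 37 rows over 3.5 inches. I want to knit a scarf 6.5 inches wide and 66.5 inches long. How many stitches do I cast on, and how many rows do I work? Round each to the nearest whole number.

Cast on 58 stitches and work 703 rows.

Stitch gauge = 31/3.5 = 8.857 sts/in; 6.5 × 8.857 = 57.57 → 58 sts.
Row gauge = 37/3.5 = 10.571 rows/in; 66.5 × 10.571 = 703.00 → 703 rows.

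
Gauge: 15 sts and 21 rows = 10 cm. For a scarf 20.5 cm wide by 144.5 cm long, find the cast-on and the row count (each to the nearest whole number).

Cast on 31 stitches and work 303 rows.

Stitch gauge = 15/10 = 1.5 sts/cm; 20.5 × 1.5 = 30.75 → 31 sts.
Row gauge = 21/10 = 2.1 rows/cm; 144.5 × 2.1 = 303.45 → 303 rows.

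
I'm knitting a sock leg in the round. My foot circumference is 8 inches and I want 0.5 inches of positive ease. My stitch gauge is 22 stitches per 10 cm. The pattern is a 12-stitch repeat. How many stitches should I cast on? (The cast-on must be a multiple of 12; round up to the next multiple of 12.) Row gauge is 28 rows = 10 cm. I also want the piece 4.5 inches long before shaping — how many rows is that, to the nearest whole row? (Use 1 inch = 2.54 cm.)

Cast on 48 stitches; work 32 rows.

Finished = 8 + 0.5 = 8.5 inches.
8.5 inches × 2.54 = 21.59 cm.
22/10 = 2.2 sts per cm; 21.59 × 2.2 = 47.50 sts.
Next multiple of 12 → 48.
4.5 inches = 11.43 cm; × 2.8 = 32.00 → 32 rows.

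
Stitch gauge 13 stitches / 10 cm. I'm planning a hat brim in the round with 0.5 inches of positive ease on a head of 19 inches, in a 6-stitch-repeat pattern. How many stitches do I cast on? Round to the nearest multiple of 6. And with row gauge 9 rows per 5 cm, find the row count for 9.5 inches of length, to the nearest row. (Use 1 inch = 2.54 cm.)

Finished = 19 + 0.5 = 19.5 inches.
19.5 inches × 2.54 = 49.53 cm.
13/10 = 1.3 sts per cm; 49.53 × 1.3 = 64.39 sts.
Nearest multiple of 6 → 66.
9.5 inches = 24.13 cm; × 1.8 = 43.43 → 43 rows.

Cast on 66 stitches; work 43 rows.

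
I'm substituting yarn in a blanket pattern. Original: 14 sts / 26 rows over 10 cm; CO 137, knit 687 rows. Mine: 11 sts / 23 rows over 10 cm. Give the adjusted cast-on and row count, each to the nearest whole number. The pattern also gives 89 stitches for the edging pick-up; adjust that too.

Cast on 108 stitches; work 608 rows; edging pick-up 70 stitches.

Stitches: 137 × 11/14 = 107.64 → 108.
Rows: 687 × 23/26 = 607.73 → 608.
edging pick-up: 89 × 11/14 = 69.93 → 70.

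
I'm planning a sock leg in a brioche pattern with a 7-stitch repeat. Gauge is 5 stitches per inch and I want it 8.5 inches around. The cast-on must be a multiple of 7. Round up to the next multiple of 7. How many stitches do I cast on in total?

5 / 1 = 5 sts per inch.
8.5 × 5 = 42.50 sts.
Next multiple of 7: 49.

CO 49 sts.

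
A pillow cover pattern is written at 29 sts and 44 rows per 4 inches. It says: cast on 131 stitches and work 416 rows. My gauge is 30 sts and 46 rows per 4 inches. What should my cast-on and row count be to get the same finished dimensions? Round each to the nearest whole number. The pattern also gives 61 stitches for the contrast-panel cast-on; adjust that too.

Stitches: 131 × 30/29 = 135.52 → 136.
Rows: 416 × 46/44 = 434.91 → 435.
contrast-panel cast-on: 61 × 30/29 = 63.10 → 63.

Cast on 136 stitches; work 435 rows; contrast-panel cast-on 63 stitches.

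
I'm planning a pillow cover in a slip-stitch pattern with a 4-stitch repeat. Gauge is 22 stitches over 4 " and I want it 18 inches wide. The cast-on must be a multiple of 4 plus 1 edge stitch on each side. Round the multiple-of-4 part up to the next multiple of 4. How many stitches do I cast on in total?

22 / 4 = 5.5 sts per inch.
18 × 5.5 = 99.00 sts.
Less 2 edge sts → 97.00 for the repeat.
Next multiple of 4: 100.
Add back 2 edge sts → 102.

CO 102 sts.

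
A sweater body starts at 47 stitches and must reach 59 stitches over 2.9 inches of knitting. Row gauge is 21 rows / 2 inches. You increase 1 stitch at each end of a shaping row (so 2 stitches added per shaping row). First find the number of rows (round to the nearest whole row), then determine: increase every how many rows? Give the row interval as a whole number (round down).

Rows = 2.9 × 10.5 = 30.4 → 30 rows.
Stitches to add: 12 → 6 shaping rows (at 2 st each).
30 / 6 = 5.00 → every 5 rows.

Increase every 5th row.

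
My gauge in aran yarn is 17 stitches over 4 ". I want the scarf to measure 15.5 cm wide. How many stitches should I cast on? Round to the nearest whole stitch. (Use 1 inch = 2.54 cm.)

15.5 cm = 6.10 in.
17 stitches / 4 in = 4.25 stitches per inch.
6.10 × 4.25 = 25.94 stitches.
Round to nearest → 26.

Cast on 26 stitches.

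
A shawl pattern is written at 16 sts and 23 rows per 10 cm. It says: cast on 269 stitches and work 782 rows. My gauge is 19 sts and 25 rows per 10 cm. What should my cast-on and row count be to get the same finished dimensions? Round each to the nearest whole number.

Cast on 319 stitches; work 850 rows.

Stitches: 269 × 19/16 = 319.44 → 319.
Rows: 782 × 25/23 = 850.00 → 850.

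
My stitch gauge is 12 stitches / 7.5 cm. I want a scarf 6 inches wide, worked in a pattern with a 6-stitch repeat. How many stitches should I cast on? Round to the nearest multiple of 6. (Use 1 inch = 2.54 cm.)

Cast on 24 stitches.

6 in = 6 × 2.54 = 15.24 cm.
12 / 7.5 = 1.6 sts/cm.
15.24 × 1.6 = 24.38 sts.
→ 24.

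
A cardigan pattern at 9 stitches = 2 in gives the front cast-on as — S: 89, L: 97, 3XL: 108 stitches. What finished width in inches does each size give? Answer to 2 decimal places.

S 19.78 inches; L 21.56 inches; 3XL 24.00 inches.

9/2 = 4.5 sts per in.
S: 89 / 4.5 = 19.778 → 19.78 in.
L: 97 / 4.5 = 21.556 → 21.56 in.
3XL: 108 / 4.5 = 24.000 → 24.00 in.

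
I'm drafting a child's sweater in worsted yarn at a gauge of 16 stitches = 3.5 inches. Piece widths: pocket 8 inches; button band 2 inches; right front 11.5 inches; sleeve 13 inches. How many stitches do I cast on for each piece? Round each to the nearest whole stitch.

Rate = 16/3.5 = 4.571 sts per in.
pocket: 8 × 4.571 = 36.57 → 37.
button band: 2 × 4.571 = 9.14 → 9.
right front: 11.5 × 4.571 = 52.57 → 53.
sleeve: 13 × 4.571 = 59.43 → 59.

pocket 37; button band 9; right front 53; sleeve 59.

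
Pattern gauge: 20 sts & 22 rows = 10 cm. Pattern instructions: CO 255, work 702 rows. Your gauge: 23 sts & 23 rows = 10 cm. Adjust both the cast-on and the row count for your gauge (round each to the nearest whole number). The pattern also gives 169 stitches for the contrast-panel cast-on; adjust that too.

Stitches: 255 × 23/20 = 293.25 → 293.
Rows: 702 × 23/22 = 733.91 → 734.
contrast-panel cast-on: 169 × 23/20 = 194.35 → 194.

Cast on 293 stitches; work 734 rows; contrast-panel cast-on 194 stitches.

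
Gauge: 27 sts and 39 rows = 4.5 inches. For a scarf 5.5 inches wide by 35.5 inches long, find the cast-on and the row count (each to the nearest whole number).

Cast on 33 stitches and work 308 rows.

Stitch gauge = 27/4.5 = 6 sts/in; 5.5 × 6 = 33.00 → 33 sts.
Row gauge = 39/4.5 = 8.667 rows/in; 35.5 × 8.667 = 307.67 → 308 rows.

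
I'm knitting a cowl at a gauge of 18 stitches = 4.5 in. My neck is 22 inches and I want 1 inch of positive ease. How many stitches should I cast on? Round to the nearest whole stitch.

Finished = 22 + 1 = 23 in.
18 / 4.5 = 4 sts per inch.
23.00 × 4 = 92.00 sts.

CO 92 sts.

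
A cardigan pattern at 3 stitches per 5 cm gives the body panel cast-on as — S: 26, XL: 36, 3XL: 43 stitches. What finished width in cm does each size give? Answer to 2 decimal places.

3/5 = 0.6 sts per cm.
S: 26 / 0.6 = 43.333 → 43.33 cm.
XL: 36 / 0.6 = 60.000 → 60.00 cm.
3XL: 43 / 0.6 = 71.667 → 71.67 cm.

S 43.33 cm; XL 60.00 cm; 3XL 71.67 cm.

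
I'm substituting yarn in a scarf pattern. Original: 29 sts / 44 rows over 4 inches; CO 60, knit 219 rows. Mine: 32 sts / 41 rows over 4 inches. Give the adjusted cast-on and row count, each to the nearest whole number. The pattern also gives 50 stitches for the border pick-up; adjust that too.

Stitches: 60 × 32/29 = 66.21 → 66.
Rows: 219 × 41/44 = 204.07 → 204.
border pick-up: 50 × 32/29 = 55.17 → 55.

Cast on 66 stitches; work 204 rows; border pick-up 55 stitches.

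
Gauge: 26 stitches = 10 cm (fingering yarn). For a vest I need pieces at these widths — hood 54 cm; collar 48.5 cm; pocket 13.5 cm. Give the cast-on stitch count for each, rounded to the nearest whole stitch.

Rate = 26/10 = 2.6 sts per cm.
hood: 54 × 2.6 = 140.40 → 140.
collar: 48.5 × 2.6 = 126.10 → 126.
pocket: 13.5 × 2.6 = 35.10 → 35.

hood 140; collar 126; pocket 35.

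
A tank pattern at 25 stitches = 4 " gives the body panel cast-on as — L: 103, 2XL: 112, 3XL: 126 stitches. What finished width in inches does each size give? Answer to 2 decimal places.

25/4 = 6.25 sts per in.
L: 103 / 6.25 = 16.480 → 16.48 in.
2XL: 112 / 6.25 = 17.920 → 17.92 in.
3XL: 126 / 6.25 = 20.160 → 20.16 in.

L 16.48 inches; 2XL 17.92 inches; 3XL 20.16 inches.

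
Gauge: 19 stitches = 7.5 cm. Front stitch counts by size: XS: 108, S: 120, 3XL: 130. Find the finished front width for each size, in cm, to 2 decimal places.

XS 42.63 cm; S 47.37 cm; 3XL 51.32 cm.

19/7.5 = 2.533 sts per cm.
XS: 108 / 2.533 = 42.632 → 42.63 cm.
S: 120 / 2.533 = 47.368 → 47.37 cm.
3XL: 130 / 2.533 = 51.316 → 51.32 cm.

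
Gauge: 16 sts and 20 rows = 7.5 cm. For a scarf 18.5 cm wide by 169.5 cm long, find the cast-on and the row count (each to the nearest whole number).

Stitch gauge = 16/7.5 = 2.133 sts/cm; 18.5 × 2.133 = 39.47 → 39 sts.
Row gauge = 20/7.5 = 2.667 rows/cm; 169.5 × 2.667 = 452.00 → 452 rows.

Cast on 39 stitches and work 452 rows.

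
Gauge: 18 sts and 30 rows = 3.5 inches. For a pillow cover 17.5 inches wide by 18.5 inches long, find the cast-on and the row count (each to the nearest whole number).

Cast on 90 stitches and work 159 rows.

Stitch gauge = 18/3.5 = 5.143 sts/in; 17.5 × 5.143 = 90.00 → 90 sts.
Row gauge = 30/3.5 = 8.571 rows/in; 18.5 × 8.571 = 158.57 → 159 rows.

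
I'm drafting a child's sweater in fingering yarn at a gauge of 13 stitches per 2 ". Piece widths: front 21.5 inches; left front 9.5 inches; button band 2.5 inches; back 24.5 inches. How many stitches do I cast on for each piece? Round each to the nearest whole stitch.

Rate = 13/2 = 6.5 sts per in.
front: 21.5 × 6.5 = 139.75 → 140.
left front: 9.5 × 6.5 = 61.75 → 62.
button band: 2.5 × 6.5 = 16.25 → 16.
back: 24.5 × 6.5 = 159.25 → 159.

front 140; left front 62; button band 16; back 159.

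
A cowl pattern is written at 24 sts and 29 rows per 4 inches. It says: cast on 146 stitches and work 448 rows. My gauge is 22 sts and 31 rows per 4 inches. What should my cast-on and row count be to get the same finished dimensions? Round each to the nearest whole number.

Stitches: 146 × 22/24 = 133.83 → 134.
Rows: 448 × 31/29 = 478.90 → 479.

Cast on 134 stitches; work 479 rows.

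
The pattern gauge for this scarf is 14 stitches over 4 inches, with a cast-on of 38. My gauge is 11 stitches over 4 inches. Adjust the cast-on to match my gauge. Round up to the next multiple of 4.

Scale factor = 11 / 14 = 0.786.
38 × 11 / 14 = 29.86 sts.
→ 32 sts.

CO 32 sts.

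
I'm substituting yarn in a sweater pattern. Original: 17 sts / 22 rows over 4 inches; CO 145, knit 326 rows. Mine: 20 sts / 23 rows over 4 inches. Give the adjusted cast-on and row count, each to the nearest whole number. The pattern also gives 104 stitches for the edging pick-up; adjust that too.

Cast on 171 stitches; work 341 rows; edging pick-up 122 stitches.

Stitches: 145 × 20/17 = 170.59 → 171.
Rows: 326 × 23/22 = 340.82 → 341.
edging pick-up: 104 × 20/17 = 122.35 → 122.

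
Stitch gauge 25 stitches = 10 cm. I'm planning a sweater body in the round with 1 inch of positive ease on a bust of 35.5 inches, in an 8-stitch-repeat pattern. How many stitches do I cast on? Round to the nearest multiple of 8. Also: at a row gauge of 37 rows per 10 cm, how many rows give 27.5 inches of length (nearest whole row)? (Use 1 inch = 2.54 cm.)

Finished = 35.5 + 1 = 36.5 inches.
36.5 inches × 2.54 = 92.71 cm.
25/10 = 2.5 sts per cm; 92.71 × 2.5 = 231.78 sts.
Nearest multiple of 8 → 232.
27.5 inches = 69.85 cm; × 3.7 = 258.44 → 258 rows.

Cast on 232 stitches; work 258 rows.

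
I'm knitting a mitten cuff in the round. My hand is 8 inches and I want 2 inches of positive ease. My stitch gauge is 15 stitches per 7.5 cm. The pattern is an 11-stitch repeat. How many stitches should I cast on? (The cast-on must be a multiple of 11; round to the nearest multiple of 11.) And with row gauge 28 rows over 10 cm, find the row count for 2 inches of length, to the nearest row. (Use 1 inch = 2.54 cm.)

Cast on 55 stitches; work 14 rows.

Finished = 8 + 2 = 10 inches.
10 inches × 2.54 = 25.40 cm.
15/7.5 = 2 sts per cm; 25.40 × 2 = 50.80 sts.
Nearest multiple of 11 → 55.
2 inches = 5.08 cm; × 2.8 = 14.22 → 14 rows.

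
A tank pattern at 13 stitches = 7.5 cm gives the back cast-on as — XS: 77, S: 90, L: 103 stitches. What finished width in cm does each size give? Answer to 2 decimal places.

XS 44.42 cm; S 51.92 cm; L 59.42 cm.

13/7.5 = 1.733 sts per cm.
XS: 77 / 1.733 = 44.423 → 44.42 cm.
S: 90 / 1.733 = 51.923 → 51.92 cm.
L: 103 / 1.733 = 59.423 → 59.42 cm.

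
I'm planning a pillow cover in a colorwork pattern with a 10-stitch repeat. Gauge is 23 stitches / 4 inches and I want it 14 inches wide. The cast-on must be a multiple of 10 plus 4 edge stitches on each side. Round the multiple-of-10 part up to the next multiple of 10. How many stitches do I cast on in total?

CO 88 sts.

23 / 4 = 5.75 sts per inch.
14 × 5.75 = 80.50 sts.
Less 8 edge sts → 72.50 for the repeat.
Next multiple of 10: 80.
Add back 8 edge sts → 88.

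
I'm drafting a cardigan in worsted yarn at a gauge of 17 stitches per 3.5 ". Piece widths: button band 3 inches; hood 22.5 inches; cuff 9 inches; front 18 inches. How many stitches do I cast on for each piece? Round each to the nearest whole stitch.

button band 15; hood 109; cuff 44; front 87.

Rate = 17/3.5 = 4.857 sts per in.
button band: 3 × 4.857 = 14.57 → 15.
hood: 22.5 × 4.857 = 109.29 → 109.
cuff: 9 × 4.857 = 43.71 → 44.
front: 18 × 4.857 = 87.43 → 87.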